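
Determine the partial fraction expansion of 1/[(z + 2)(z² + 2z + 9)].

Cover-up at z = -2: α = 1/((-2)² + 2·(-2) + 9) = 1/9. Then β = -α = -1/9, γ = -α·(2 - 2) = 0
Result: (1/9)/(z + 2) - ((1/9)z)/(z² + 2z + 9)


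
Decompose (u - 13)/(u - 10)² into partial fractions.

(u - 13) = A(u - 10) + B. At u = 10: B = 1·10 - 13 = -3. Coeff of u: A = 1
Result: 1/(u - 10) - 3/(u - 10)²


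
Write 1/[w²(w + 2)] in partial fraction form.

Cover-up at w=-2: C = 1/(-2 - 0)² = 1/4. Cover-up at w=0: B = 1/(0 + 2) = 1/2. Comparing w² coeff: A = -C = -1/4
Result: (-1/4)/w + (1/2)/w² + (1/4)/(w + 2)


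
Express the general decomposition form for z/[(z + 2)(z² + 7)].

Linear + irreducible quadratic: α/(z + 2) + (βz + γ)/(z² + 7)


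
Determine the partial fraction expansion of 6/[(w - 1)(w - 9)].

6/(w - 1)(w - 9) = α/(w - 1) + β/(w - 9). α = 6/(1 - 9) = -3/4, β = 6/(9 - 1) = 3/4
Result: (-3/4)/(w - 1) + (3/4)/(w - 9)


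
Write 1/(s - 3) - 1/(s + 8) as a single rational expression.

Common denominator (s - 3)(s + 8). Numerator: 1(s + 8) - 1(s - 3) = (s + 8) - (s - 3) = 11
Result: (11)/[(s - 3)(s + 8)]


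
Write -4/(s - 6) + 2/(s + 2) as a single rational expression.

Common denominator (s - 6)(s + 2). Numerator: -4(s + 2) + 2(s - 6) = (-4s - 8) + (2s - 12) = -2s - 20
Result: (-2s - 20)/[(s - 6)(s + 2)]


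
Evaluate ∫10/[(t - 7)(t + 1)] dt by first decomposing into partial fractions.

Decompose: 10/[(t - 7)(t + 1)] = (5/4)/(t - 7) - (5/4)/(t + 1). Integrate each term: (5/4) ln|(t - 7)| - (5/4) ln|(t + 1)| + C


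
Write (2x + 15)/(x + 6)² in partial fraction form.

(2x + 15) = α(x + 6) + β. At x = -6: β = 2·(-6) + 15 = 3. Coeff of x: α = 2
Result: 2/(x + 6) + 3/(x + 6)²


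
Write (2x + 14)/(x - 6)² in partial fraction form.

(2x + 14) = A(x - 6) + B. At x = 6: B = 2·6 + 14 = 26. Coeff of x: A = 2
Result: 2/(x - 6) + 26/(x - 6)²


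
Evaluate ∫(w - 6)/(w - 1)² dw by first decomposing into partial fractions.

Decompose: A = 1, B = 1·1 - 6 = -5, so (w - 6)/(w - 1)² = 1/(w - 1) - 5/(w - 1)². Integrate: ∫ A/(w - 1) dw = ln|(w - 1)|; ∫ B/(w - 1)² dw = 5/(w - 1). Sum: ln|(w - 1)| + 5/(w - 1) + C


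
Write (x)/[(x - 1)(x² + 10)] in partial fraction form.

At x=1: P = (1·1 + 0)/(1² + 10) = 1/11. Q = -P = -1/11, R = 1 - 1·P = 10/11
Result: (1/11)/(x - 1) - ((1/11)x - 10/11)/(x² + 10)


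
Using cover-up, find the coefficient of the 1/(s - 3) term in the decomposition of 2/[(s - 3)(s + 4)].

Cover (s - 3), set s=3: 2/((s + 4) at s=3) = 2/(7) = 2/7


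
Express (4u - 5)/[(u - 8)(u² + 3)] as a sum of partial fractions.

At u=8: A = (4·8 - 5)/(8² + 3) = 27/67. B = -A = -27/67, C = 4 - 8·A = 52/67
Result: (27/67)/(u - 8) - ((27/67)u - 52/67)/(u² + 3)


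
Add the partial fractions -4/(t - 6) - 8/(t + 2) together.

Common denominator (t - 6)(t + 2). Numerator: -4(t + 2) - 8(t - 6) = (-4t - 8) - (8t - 48) = -12t + 40
Result: (-12t + 40)/[(t - 6)(t + 2)]


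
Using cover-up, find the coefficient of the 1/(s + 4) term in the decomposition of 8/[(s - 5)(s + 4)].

Cover (s + 4), set s=-4: 8/((s - 5) at s=-4) = 8/(-9) = -8/9


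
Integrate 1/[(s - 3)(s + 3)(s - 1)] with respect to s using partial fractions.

Cover-up: A = 1/12, B = 1/24, C = -1/8. Decomposition: (1/12)/(s - 3) + (1/24)/(s + 3) - (1/8)/(s - 1). Integrate each term: (1/12) ln|(s - 3)| + (1/24) ln|(s + 3)| - (1/8) ln|(s - 1)| + C


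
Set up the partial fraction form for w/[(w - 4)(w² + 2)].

Linear + irreducible quadratic: α/(w - 4) + (βw + γ)/(w² + 2)


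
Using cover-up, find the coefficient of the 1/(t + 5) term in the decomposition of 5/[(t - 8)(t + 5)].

Cover (t + 5), set t=-5: 5/((t - 8) at t=-5) = 5/(-13) = -5/13


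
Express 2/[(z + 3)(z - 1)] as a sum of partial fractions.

2/(z + 3)(z - 1) = A/(z + 3) + B/(z - 1). A = 2/(-3 - 1) = -1/2, B = 2/(1 + 3) = 1/2
Result: (-1/2)/(z + 3) + (1/2)/(z - 1)


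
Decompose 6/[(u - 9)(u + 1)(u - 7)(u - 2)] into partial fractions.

Using Heaviside cover-up: (3/70)/(u - 9) - (1/40)/(u + 1) - (3/40)/(u - 7) + (2/35)/(u - 2)


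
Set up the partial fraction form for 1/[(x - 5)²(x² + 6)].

Repeated linear + quadratic: P/(x - 5) + Q/(x - 5)² + (Rx + S)/(x² + 6)


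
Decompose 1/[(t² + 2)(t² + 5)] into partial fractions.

Coefficient matching gives α = γ = 0, β = 1/(5-2) = 1/3, δ = -β = -1/3
Result: (1/3)/(t² + 2) - (1/3)/(t² + 5)


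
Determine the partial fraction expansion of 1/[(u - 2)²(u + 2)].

Cover-up at u=-2: C = 1/(-2 - 2)² = 1/16. Cover-up at u=2: B = 1/(2 + 2) = 1/4. Comparing u² coeff: A = -C = -1/16
Result: (-1/16)/(u - 2) + (1/4)/(u - 2)² + (1/16)/(u + 2)


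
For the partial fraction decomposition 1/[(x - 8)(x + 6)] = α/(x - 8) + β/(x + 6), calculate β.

Cover-up at x = -6: β = 1/(-6 - 8) = -1/14


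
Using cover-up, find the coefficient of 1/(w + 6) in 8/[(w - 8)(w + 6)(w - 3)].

Cover (w + 6), set w=-6: 8/[(-6 - 8)(-6 - 3)] = 4/63


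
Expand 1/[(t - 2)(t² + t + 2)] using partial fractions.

Cover-up at t = 2: α = 1/(2² + 1·2 + 2) = 1/8. Then β = -α = -1/8, γ = -α·(1 + 2) = -3/8
Result: (1/8)/(t - 2) - ((1/8)t + 3/8)/(t² + t + 2)


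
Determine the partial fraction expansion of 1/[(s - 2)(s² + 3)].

Cover-up at s = 2: α = 1/(2² + 3) = 1/7. Then β = -α = -1/7, γ = -α·(0 + 2) = -2/7
Result: (1/7)/(s - 2) - ((1/7)s + 2/7)/(s² + 3)


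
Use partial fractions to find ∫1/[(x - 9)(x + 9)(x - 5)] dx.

Cover-up: P = 1/72, Q = 1/252, R = -1/56. Decomposition: (1/72)/(x - 9) + (1/252)/(x + 9) - (1/56)/(x - 5). Integrate each term: (1/72) ln|(x - 9)| + (1/252) ln|(x + 9)| - (1/56) ln|(x - 5)| + C


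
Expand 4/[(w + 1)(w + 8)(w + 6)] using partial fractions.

Using cover-up method: α = 4/35, β = 2/7, γ = -2/5
Result: (4/35)/(w + 1) + (2/7)/(w + 8) - (2/5)/(w + 6)


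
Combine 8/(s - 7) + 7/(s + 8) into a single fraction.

Common denominator (s - 7)(s + 8). Numerator: 8(s + 8) + 7(s - 7) = (8s + 64) + (7s - 49) = 15s + 15
Result: (15s + 15)/[(s - 7)(s + 8)]


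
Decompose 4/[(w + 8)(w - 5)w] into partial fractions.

Using cover-up method: P = 1/26, Q = 4/65, R = -1/10
Result: (1/26)/(w + 8) + (4/65)/(w - 5) - (1/10)/w


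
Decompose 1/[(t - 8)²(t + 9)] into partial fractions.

Cover-up at t=-9: R = 1/(-9 - 8)² = 1/289. Cover-up at t=8: Q = 1/(8 + 9) = 1/17. Comparing t² coeff: P = -R = -1/289
Result: (-1/289)/(t - 8) + (1/17)/(t - 8)² + (1/289)/(t + 9)


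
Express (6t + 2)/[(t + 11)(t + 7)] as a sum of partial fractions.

At t=-11: A = (6·(-11) + 2)/(-11 + 7) = 16. At t=-7: B = (6·(-7) + 2)/(-7 + 11) = -10
Result: 16/(t + 11) - 10/(t + 7)


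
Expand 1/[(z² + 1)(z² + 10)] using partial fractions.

Coefficient matching gives α = γ = 0, β = 1/(10-1) = 1/9, δ = -β = -1/9
Result: (1/9)/(z² + 1) - (1/9)/(z² + 10)


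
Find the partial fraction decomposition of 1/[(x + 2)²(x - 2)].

Cover-up at x=2: γ = 1/(2 + 2)² = 1/16. Cover-up at x=-2: β = 1/(-2 - 2) = -1/4. Comparing x² coeff: α = -γ = -1/16
Result: (-1/16)/(x + 2) - (1/4)/(x + 2)² + (1/16)/(x - 2)


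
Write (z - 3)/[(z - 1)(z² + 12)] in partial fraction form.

At z=1: A = (1·1 - 3)/(1² + 12) = -2/13. B = -A = 2/13, C = 1 - 1·A = 15/13
Result: (-2/13)/(z - 1) + ((2/13)z + 15/13)/(z² + 12)


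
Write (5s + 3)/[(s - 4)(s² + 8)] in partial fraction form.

At s=4: α = (5·4 + 3)/(4² + 8) = 23/24. β = -α = -23/24, γ = 5 - 4·α = 7/6
Result: (23/24)/(s - 4) - ((23/24)s - 7/6)/(s² + 8)


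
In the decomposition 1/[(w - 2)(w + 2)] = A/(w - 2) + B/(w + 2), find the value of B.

Cover-up at w = -2: B = 1/(-2 - 2) = -1/4


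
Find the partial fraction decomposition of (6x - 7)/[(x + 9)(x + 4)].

At x=-9: α = (6·(-9) - 7)/(-9 + 4) = 61/5. At x=-4: β = (6·(-4) - 7)/(-4 + 9) = -31/5
Result: (61/5)/(x + 9) - (31/5)/(x + 4)


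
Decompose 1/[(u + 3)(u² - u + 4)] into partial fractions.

Cover-up at u = -3: α = 1/((-3)² - 1·(-3) + 4) = 1/16. Then β = -α = -1/16, γ = -α·(-1 - 3) = 1/4
Result: (1/16)/(u + 3) - ((1/16)u - 1/4)/(u² - u + 4)


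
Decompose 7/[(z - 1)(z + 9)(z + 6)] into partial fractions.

Using cover-up method: P = 1/10, Q = 7/30, R = -1/3
Result: (1/10)/(z - 1) + (7/30)/(z + 9) - (1/3)/(z + 6)


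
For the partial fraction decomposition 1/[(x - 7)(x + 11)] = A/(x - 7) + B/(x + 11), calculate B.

Cover-up at x = -11: B = 1/(-11 - 7) = -1/18


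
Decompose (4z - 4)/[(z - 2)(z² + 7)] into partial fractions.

At z=2: α = (4·2 - 4)/(2² + 7) = 4/11. β = -α = -4/11, γ = 4 - 2·α = 36/11
Result: (4/11)/(z - 2) - ((4/11)z - 36/11)/(z² + 7)


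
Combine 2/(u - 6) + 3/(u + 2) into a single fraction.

Common denominator (u - 6)(u + 2). Numerator: 2(u + 2) + 3(u - 6) = (2u + 4) + (3u - 18) = 5u - 14
Result: (5u - 14)/[(u - 6)(u + 2)]


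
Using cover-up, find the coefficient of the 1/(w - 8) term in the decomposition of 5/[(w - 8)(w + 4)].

Cover (w - 8), set w=8: 5/((w + 4) at w=8) = 5/(12) = 5/12


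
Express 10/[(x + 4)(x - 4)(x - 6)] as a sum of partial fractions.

Using cover-up method: α = 1/8, β = -5/8, γ = 1/2
Result: (1/8)/(x + 4) - (5/8)/(x - 4) + (1/2)/(x - 6)


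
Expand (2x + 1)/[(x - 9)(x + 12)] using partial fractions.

At x=9: P = (2·9 + 1)/(9 + 12) = 19/21. At x=-12: Q = (2·(-12) + 1)/(-12 - 9) = 23/21
Result: (19/21)/(x - 9) + (23/21)/(x + 12)


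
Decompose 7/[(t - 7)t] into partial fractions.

7/(t - 7)t = A/(t - 7) + B/t. A = 7/(7 - 0) = 1, B = 7/(0 - 7) = -1
Result: 1/(t - 7) - 1/t


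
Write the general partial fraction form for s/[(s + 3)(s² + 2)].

Linear + irreducible quadratic: P/(s + 3) + (Qs + R)/(s² + 2)


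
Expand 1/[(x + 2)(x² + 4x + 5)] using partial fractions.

Cover-up at x = -2: A = 1/((-2)² + 4·(-2) + 5) = 1. Then B = -A = -1, C = -A·(4 - 2) = -2
Result: 1/(x + 2) - (x + 2)/(x² + 4x + 5)


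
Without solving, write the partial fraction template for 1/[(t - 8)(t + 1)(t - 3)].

Three distinct linear factors: P/(t - 8) + Q/(t + 1) + R/(t - 3)


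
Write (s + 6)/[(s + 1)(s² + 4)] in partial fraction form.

At s=-1: α = (1·(-1) + 6)/((-1)² + 4) = 1. β = -α = -1, γ = 1 - (-1)·α = 2
Result: 1/(s + 1) - (s - 2)/(s² + 4)


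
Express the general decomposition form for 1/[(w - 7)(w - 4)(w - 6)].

Three distinct linear factors: α/(w - 7) + β/(w - 4) + γ/(w - 6)


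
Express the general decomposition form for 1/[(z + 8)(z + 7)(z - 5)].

Three distinct linear factors: α/(z + 8) + β/(z + 7) + γ/(z - 5)


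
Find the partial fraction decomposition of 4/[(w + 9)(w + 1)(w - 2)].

Using cover-up method: α = 1/22, β = -1/6, γ = 4/33
Result: (1/22)/(w + 9) - (1/6)/(w + 1) + (4/33)/(w - 2)


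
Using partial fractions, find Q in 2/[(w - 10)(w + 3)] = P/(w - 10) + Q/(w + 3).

Cover-up at w = -3: Q = 2/(-3 - 10) = -2/13


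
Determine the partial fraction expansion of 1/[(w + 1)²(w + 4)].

Cover-up at w=-4: C = 1/(-4 + 1)² = 1/9. Cover-up at w=-1: B = 1/(-1 + 4) = 1/3. Comparing w² coeff: A = -C = -1/9
Result: (-1/9)/(w + 1) + (1/3)/(w + 1)² + (1/9)/(w + 4)


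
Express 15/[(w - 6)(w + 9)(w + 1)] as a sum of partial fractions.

Using cover-up method: P = 1/7, Q = 1/8, R = -15/56
Result: (1/7)/(w - 6) + (1/8)/(w + 9) - (15/56)/(w + 1)


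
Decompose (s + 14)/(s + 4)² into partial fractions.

(s + 14) = α(s + 4) + β. At s = -4: β = 1·(-4) + 14 = 10. Coeff of s: α = 1
Result: 1/(s + 4) + 10/(s + 4)²


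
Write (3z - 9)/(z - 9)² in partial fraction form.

(3z - 9) = α(z - 9) + β. At z = 9: β = 3·9 - 9 = 18. Coeff of z: α = 3
Result: 3/(z - 9) + 18/(z - 9)²


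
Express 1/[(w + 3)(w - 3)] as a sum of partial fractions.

1/(w + 3)(w - 3) = α/(w + 3) + β/(w - 3). α = 1/(-3 - 3) = -1/6, β = 1/(3 + 3) = 1/6
Result: (-1/6)/(w + 3) + (1/6)/(w - 3)


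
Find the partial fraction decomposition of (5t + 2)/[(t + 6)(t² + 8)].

At t=-6: A = (5·(-6) + 2)/((-6)² + 8) = -7/11. B = -A = 7/11, C = 5 - (-6)·A = 13/11
Result: (-7/11)/(t + 6) + ((7/11)t + 13/11)/(t² + 8)


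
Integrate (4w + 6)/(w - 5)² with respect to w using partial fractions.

Decompose: A = 4, B = 4·5 + 6 = 26, so (4w + 6)/(w - 5)² = 4/(w - 5) + 26/(w - 5)². Integrate: ∫ A/(w - 5) dw = 4 ln|(w - 5)|; ∫ B/(w - 5)² dw = -26/(w - 5). Sum: 4 ln|(w - 5)| - 26/(w - 5) + C


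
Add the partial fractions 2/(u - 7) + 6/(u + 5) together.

Common denominator (u - 7)(u + 5). Numerator: 2(u + 5) + 6(u - 7) = (2u + 10) + (6u - 42) = 8u - 32
Result: (8u - 32)/[(u - 7)(u + 5)]


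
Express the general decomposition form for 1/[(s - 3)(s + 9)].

Distinct linear factors: P/(s - 3) + Q/(s + 9)


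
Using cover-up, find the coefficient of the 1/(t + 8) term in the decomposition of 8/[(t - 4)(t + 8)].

Cover (t + 8), set t=-8: 8/((t - 4) at t=-8) = 8/(-12) = -2/3


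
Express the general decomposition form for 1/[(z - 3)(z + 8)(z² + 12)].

Two linear + quadratic: α/(z - 3) + β/(z + 8) + (γz + δ)/(z² + 12)


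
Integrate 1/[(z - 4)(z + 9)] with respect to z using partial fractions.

Decompose: 1/[(z - 4)(z + 9)] = (1/13)/(z - 4) - (1/13)/(z + 9). Integrate each term: (1/13) ln|(z - 4)| - (1/13) ln|(z + 9)| + C


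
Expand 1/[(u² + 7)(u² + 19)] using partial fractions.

Coefficient matching gives α = γ = 0, β = 1/(19-7) = 1/12, δ = -β = -1/12
Result: (1/12)/(u² + 7) - (1/12)/(u² + 19)


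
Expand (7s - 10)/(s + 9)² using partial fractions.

(7s - 10) = P(s + 9) + Q. At s = -9: Q = 7·(-9) - 10 = -73. Coeff of s: P = 7
Result: 7/(s + 9) - 73/(s + 9)²


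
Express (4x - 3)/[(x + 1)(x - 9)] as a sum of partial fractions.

At x=-1: A = (4·(-1) - 3)/(-1 - 9) = 7/10. At x=9: B = (4·9 - 3)/(9 + 1) = 33/10
Result: (7/10)/(x + 1) + (33/10)/(x - 9)


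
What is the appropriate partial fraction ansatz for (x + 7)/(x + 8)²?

Repeated linear factor: α/(x + 8) + β/(x + 8)²


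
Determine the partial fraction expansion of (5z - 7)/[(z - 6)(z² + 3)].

At z=6: α = (5·6 - 7)/(6² + 3) = 23/39. β = -α = -23/39, γ = 5 - 6·α = 19/13
Result: (23/39)/(z - 6) - ((23/39)z - 19/13)/(z² + 3)


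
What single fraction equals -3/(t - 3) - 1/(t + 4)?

Common denominator (t - 3)(t + 4). Numerator: -3(t + 4) - 1(t - 3) = (-3t - 12) - (t - 3) = -4t - 9
Result: (-4t - 9)/[(t - 3)(t + 4)]


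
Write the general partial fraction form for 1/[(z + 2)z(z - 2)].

Three distinct linear factors: P/(z + 2) + Q/z + R/(z - 2)


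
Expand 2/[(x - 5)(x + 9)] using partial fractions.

2/(x - 5)(x + 9) = P/(x - 5) + Q/(x + 9). P = 2/(5 + 9) = 1/7, Q = 2/(-9 - 5) = -1/7
Result: (1/7)/(x - 5) - (1/7)/(x + 9)


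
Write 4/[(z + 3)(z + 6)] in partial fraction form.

4/(z + 3)(z + 6) = P/(z + 3) + Q/(z + 6). P = 4/(-3 + 6) = 4/3, Q = 4/(-6 + 3) = -4/3
Result: (4/3)/(z + 3) - (4/3)/(z + 6)


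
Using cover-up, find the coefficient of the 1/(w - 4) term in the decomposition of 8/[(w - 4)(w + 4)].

Cover (w - 4), set w=4: 8/((w + 4) at w=4) = 8/(8) = 1


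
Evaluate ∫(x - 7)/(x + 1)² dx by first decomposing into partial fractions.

Decompose: P = 1, Q = 1·(-1) - 7 = -8, so (x - 7)/(x + 1)² = 1/(x + 1) - 8/(x + 1)². Integrate: ∫ P/(x + 1) dx = ln|(x + 1)|; ∫ Q/(x + 1)² dx = 8/(x + 1). Sum: ln|(x + 1)| + 8/(x + 1) + C


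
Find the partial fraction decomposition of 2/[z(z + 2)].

2/z(z + 2) = α/z + β/(z + 2). α = 2/(0 + 2) = 1, β = 2/(-2 - 0) = -1
Result: 1/z - 1/(z + 2)


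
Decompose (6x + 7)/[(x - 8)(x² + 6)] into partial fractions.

At x=8: α = (6·8 + 7)/(8² + 6) = 11/14. β = -α = -11/14, γ = 6 - 8·α = -2/7
Result: (11/14)/(x - 8) - ((11/14)x + 2/7)/(x² + 6)


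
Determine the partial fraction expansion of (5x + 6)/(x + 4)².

(5x + 6) = α(x + 4) + β. At x = -4: β = 5·(-4) + 6 = -14. Coeff of x: α = 5
Result: 5/(x + 4) - 14/(x + 4)²


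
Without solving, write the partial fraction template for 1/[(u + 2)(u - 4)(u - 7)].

Three distinct linear factors: α/(u + 2) + β/(u - 4) + γ/(u - 7)


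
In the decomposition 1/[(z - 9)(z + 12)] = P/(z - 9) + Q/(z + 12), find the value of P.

Cover-up at z = 9: P = 1/(9 + 12) = 1/21


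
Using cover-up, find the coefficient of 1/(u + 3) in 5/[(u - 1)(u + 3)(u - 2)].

Cover (u + 3), set u=-3: 5/[(-3 - 1)(-3 - 2)] = 1/4


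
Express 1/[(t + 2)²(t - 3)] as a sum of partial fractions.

Cover-up at t=3: R = 1/(3 + 2)² = 1/25. Cover-up at t=-2: Q = 1/(-2 - 3) = -1/5. Comparing t² coeff: P = -R = -1/25
Result: (-1/25)/(t + 2) - (1/5)/(t + 2)² + (1/25)/(t - 3)


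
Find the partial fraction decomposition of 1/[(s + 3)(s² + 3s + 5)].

Cover-up at s = -3: A = 1/((-3)² + 3·(-3) + 5) = 1/5. Then B = -A = -1/5, C = -A·(3 - 3) = 0
Result: (1/5)/(s + 3) - ((1/5)s)/(s² + 3s + 5)


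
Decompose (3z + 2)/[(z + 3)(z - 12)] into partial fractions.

At z=-3: A = (3·(-3) + 2)/(-3 - 12) = 7/15. At z=12: B = (3·12 + 2)/(12 + 3) = 38/15
Result: (7/15)/(z + 3) + (38/15)/(z - 12)


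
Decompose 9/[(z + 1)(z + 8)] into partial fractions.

9/(z + 1)(z + 8) = A/(z + 1) + B/(z + 8). A = 9/(-1 + 8) = 9/7, B = 9/(-8 + 1) = -9/7
Result: (9/7)/(z + 1) - (9/7)/(z + 8)


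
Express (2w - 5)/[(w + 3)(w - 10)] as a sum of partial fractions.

At w=-3: α = (2·(-3) - 5)/(-3 - 10) = 11/13. At w=10: β = (2·10 - 5)/(10 + 3) = 15/13
Result: (11/13)/(w + 3) + (15/13)/(w - 10)


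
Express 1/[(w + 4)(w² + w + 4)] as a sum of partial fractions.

Cover-up at w = -4: A = 1/((-4)² + 1·(-4) + 4) = 1/16. Then B = -A = -1/16, C = -A·(1 - 4) = 3/16
Result: (1/16)/(w + 4) - ((1/16)w - 3/16)/(w² + w + 4)


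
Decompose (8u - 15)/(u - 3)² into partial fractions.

(8u - 15) = A(u - 3) + B. At u = 3: B = 8·3 - 15 = 9. Coeff of u: A = 8
Result: 8/(u - 3) + 9/(u - 3)²


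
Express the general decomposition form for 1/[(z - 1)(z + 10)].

Distinct linear factors: A/(z - 1) + B/(z + 10)


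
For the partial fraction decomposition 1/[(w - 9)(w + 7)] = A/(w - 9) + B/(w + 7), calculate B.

Cover-up at w = -7: B = 1/(-7 - 9) = -1/16


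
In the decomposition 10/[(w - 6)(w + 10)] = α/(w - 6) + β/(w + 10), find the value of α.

Cover-up at w = 6: α = 10/(6 + 10) = 10/16 = 5/8


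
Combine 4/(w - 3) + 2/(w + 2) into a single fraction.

Common denominator (w - 3)(w + 2). Numerator: 4(w + 2) + 2(w - 3) = (4w + 8) + (2w - 6) = 6w + 2
Result: (6w + 2)/[(w - 3)(w + 2)]


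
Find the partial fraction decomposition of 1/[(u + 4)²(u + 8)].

Cover-up at u=-8: γ = 1/(-8 + 4)² = 1/16. Cover-up at u=-4: β = 1/(-4 + 8) = 1/4. Comparing u² coeff: α = -γ = -1/16
Result: (-1/16)/(u + 4) + (1/4)/(u + 4)² + (1/16)/(u + 8)


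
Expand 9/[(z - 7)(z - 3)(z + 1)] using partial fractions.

Using cover-up method: A = 9/32, B = -9/16, C = 9/32
Result: (9/32)/(z - 7) - (9/16)/(z - 3) + (9/32)/(z + 1)


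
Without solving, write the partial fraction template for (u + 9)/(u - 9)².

Repeated linear factor: P/(u - 9) + Q/(u - 9)²


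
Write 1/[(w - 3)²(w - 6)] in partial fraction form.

Cover-up at w=6: C = 1/(6 - 3)² = 1/9. Cover-up at w=3: B = 1/(3 - 6) = -1/3. Comparing w² coeff: A = -C = -1/9
Result: (-1/9)/(w - 3) - (1/3)/(w - 3)² + (1/9)/(w - 6)


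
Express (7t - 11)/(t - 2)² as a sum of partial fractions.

(7t - 11) = P(t - 2) + Q. At t = 2: Q = 7·2 - 11 = 3. Coeff of t: P = 7
Result: 7/(t - 2) + 3/(t - 2)²


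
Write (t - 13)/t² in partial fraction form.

(t - 13) = At + B. At t = 0: B = 1·0 - 13 = -13. Coeff of t: A = 1
Result: 1/t - 13/t²


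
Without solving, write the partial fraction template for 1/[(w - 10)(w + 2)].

Distinct linear factors: α/(w - 10) + β/(w + 2)


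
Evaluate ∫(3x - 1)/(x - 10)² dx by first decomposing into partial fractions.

Decompose: α = 3, β = 3·10 - 1 = 29, so (3x - 1)/(x - 10)² = 3/(x - 10) + 29/(x - 10)². Integrate: ∫ α/(x - 10) dx = 3 ln|(x - 10)|; ∫ β/(x - 10)² dx = -29/(x - 10). Sum: 3 ln|(x - 10)| - 29/(x - 10) + C


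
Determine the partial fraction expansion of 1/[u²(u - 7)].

Cover-up at u=7: R = 1/(7 - 0)² = 1/49. Cover-up at u=0: Q = 1/(0 - 7) = -1/7. Comparing u² coeff: P = -R = -1/49
Result: (-1/49)/u - (1/7)/u² + (1/49)/(u - 7)


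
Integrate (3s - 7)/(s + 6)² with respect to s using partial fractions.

Decompose: α = 3, β = 3·(-6) - 7 = -25, so (3s - 7)/(s + 6)² = 3/(s + 6) - 25/(s + 6)². Integrate: ∫ α/(s + 6) ds = 3 ln|(s + 6)|; ∫ β/(s + 6)² ds = 25/(s + 6). Sum: 3 ln|(s + 6)| + 25/(s + 6) + C


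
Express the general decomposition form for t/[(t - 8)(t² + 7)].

Linear + irreducible quadratic: P/(t - 8) + (Qt + R)/(t² + 7)


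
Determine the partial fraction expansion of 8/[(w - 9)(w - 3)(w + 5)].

Using cover-up method: α = 2/21, β = -1/6, γ = 1/14
Result: (2/21)/(w - 9) - (1/6)/(w - 3) + (1/14)/(w + 5)


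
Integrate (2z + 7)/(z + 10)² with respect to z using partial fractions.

Decompose: A = 2, B = 2·(-10) + 7 = -13, so (2z + 7)/(z + 10)² = 2/(z + 10) - 13/(z + 10)². Integrate: ∫ A/(z + 10) dz = 2 ln|(z + 10)|; ∫ B/(z + 10)² dz = 13/(z + 10). Sum: 2 ln|(z + 10)| + 13/(z + 10) + C


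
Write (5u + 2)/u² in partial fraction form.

(5u + 2) = αu + β. At u = 0: β = 5·0 + 2 = 2. Coeff of u: α = 5
Result: 5/u + 2/u²


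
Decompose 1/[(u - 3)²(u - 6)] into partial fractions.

Cover-up at u=6: R = 1/(6 - 3)² = 1/9. Cover-up at u=3: Q = 1/(3 - 6) = -1/3. Comparing u² coeff: P = -R = -1/9
Result: (-1/9)/(u - 3) - (1/3)/(u - 3)² + (1/9)/(u - 6)


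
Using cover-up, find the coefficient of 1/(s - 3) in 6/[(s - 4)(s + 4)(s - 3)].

Cover (s - 3), set s=3: 6/[(3 - 4)(3 + 4)] = -6/7


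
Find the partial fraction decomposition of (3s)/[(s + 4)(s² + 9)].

At s=-4: A = (3·(-4) + 0)/((-4)² + 9) = -12/25. B = -A = 12/25, C = 3 - (-4)·A = 27/25
Result: (-12/25)/(s + 4) + ((12/25)s + 27/25)/(s² + 9)


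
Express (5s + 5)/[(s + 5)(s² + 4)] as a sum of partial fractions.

At s=-5: α = (5·(-5) + 5)/((-5)² + 4) = -20/29. β = -α = 20/29, γ = 5 - (-5)·α = 45/29
Result: (-20/29)/(s + 5) + ((20/29)s + 45/29)/(s² + 4)


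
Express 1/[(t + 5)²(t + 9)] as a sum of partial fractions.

Cover-up at t=-9: γ = 1/(-9 + 5)² = 1/16. Cover-up at t=-5: β = 1/(-5 + 9) = 1/4. Comparing t² coeff: α = -γ = -1/16
Result: (-1/16)/(t + 5) + (1/4)/(t + 5)² + (1/16)/(t + 9)


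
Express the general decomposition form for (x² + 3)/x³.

Repeated linear factor (power 3): α/x + β/x² + γ/x³


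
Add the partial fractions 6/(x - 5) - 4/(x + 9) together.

Common denominator (x - 5)(x + 9). Numerator: 6(x + 9) - 4(x - 5) = (6x + 54) - (4x - 20) = 2x + 74
Result: (2x + 74)/[(x - 5)(x + 9)]


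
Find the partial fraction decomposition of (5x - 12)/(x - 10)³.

(5x - 12) = P(x - 10)² + Q(x - 10) + R. At x = 10: R = 5·10 - 12 = 38. Coefficients: P = 0, Q = 5
Result: 5/(x - 10)² + 38/(x - 10)³


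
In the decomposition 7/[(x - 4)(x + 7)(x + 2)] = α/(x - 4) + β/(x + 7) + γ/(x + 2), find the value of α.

Cover-up at x = 4: α = 7/[(4 + 7)(4 + 2)] = 7/[(11)(6)] = 7/66


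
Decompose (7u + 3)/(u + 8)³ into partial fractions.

(7u + 3) = P(u + 8)² + Q(u + 8) + R. At u = -8: R = 7·(-8) + 3 = -53. Coefficients: P = 0, Q = 7
Result: 7/(u + 8)² - 53/(u + 8)³


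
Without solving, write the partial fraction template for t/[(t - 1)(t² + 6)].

Linear + irreducible quadratic: P/(t - 1) + (Qt + R)/(t² + 6)


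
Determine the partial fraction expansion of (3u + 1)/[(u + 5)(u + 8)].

At u=-5: A = (3·(-5) + 1)/(-5 + 8) = -14/3. At u=-8: B = (3·(-8) + 1)/(-8 + 5) = 23/3
Result: (-14/3)/(u + 5) + (23/3)/(u + 8)


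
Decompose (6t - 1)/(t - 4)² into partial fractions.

(6t - 1) = A(t - 4) + B. At t = 4: B = 6·4 - 1 = 23. Coeff of t: A = 6
Result: 6/(t - 4) + 23/(t - 4)²


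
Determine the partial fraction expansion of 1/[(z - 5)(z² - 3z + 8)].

Cover-up at z = 5: P = 1/(5² - 3·5 + 8) = 1/18. Then Q = -P = -1/18, R = -P·(-3 + 5) = -1/9
Result: (1/18)/(z - 5) - ((1/18)z + 1/9)/(z² - 3z + 8)


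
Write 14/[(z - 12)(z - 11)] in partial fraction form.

14/(z - 12)(z - 11) = α/(z - 12) + β/(z - 11). α = 14/(12 - 11) = 14, β = 14/(11 - 12) = -14
Result: 14/(z - 12) - 14/(z - 11)


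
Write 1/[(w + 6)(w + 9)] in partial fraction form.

1/(w + 6)(w + 9) = A/(w + 6) + B/(w + 9). A = 1/(-6 + 9) = 1/3, B = 1/(-9 + 6) = -1/3
Result: (1/3)/(w + 6) - (1/3)/(w + 9)


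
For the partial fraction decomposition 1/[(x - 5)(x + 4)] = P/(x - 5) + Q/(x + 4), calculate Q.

Cover-up at x = -4: Q = 1/(-4 - 5) = -1/9


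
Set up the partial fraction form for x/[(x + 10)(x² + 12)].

Linear + irreducible quadratic: A/(x + 10) + (Bx + C)/(x² + 12)


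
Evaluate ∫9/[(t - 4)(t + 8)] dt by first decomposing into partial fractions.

Decompose: 9/[(t - 4)(t + 8)] = (3/4)/(t - 4) - (3/4)/(t + 8). Integrate each term: (3/4) ln|(t - 4)| - (3/4) ln|(t + 8)| + C


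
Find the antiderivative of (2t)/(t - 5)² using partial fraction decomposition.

Decompose: α = 2, β = 2·5 + 0 = 10, so (2t)/(t - 5)² = 2/(t - 5) + 10/(t - 5)². Integrate: ∫ α/(t - 5) dt = 2 ln|(t - 5)|; ∫ β/(t - 5)² dt = -10/(t - 5). Sum: 2 ln|(t - 5)| - 10/(t - 5) + C


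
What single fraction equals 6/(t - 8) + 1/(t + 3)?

Common denominator (t - 8)(t + 3). Numerator: 6(t + 3) + 1(t - 8) = (6t + 18) + (t - 8) = 7t + 10
Result: (7t + 10)/[(t - 8)(t + 3)]


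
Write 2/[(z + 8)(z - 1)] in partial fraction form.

2/(z + 8)(z - 1) = P/(z + 8) + Q/(z - 1). P = 2/(-8 - 1) = -2/9, Q = 2/(1 + 8) = 2/9
Result: (-2/9)/(z + 8) + (2/9)/(z - 1)


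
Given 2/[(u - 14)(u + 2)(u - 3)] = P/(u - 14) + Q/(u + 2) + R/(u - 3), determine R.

Cover-up at u = 3: R = 2/[(3 - 14)(3 + 2)] = 2/[(-11)(5)] = -2/55


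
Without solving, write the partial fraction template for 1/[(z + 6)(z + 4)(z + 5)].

Three distinct linear factors: α/(z + 6) + β/(z + 4) + γ/(z + 5)


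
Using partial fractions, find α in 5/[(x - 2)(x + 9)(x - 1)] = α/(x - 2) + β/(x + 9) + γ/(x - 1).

Cover-up at x = 2: α = 5/[(2 + 9)(2 - 1)] = 5/[(11)(1)] = 5/11


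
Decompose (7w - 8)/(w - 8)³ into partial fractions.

(7w - 8) = α(w - 8)² + β(w - 8) + γ. At w = 8: γ = 7·8 - 8 = 48. Coefficients: α = 0, β = 7
Result: 7/(w - 8)² + 48/(w - 8)³


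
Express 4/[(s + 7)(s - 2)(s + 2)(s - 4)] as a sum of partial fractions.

Using Heaviside cover-up: (-4/495)/(s + 7) - (1/18)/(s - 2) + (1/30)/(s + 2) + (1/33)/(s - 4)


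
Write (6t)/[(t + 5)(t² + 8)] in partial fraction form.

At t=-5: α = (6·(-5) + 0)/((-5)² + 8) = -10/11. β = -α = 10/11, γ = 6 - (-5)·α = 16/11
Result: (-10/11)/(t + 5) + ((10/11)t + 16/11)/(t² + 8)


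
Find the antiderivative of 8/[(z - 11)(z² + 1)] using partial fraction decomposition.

Cover-up at z=11: α = 8/(11²+1) = 4/61. Coeff matching: β = -4/61, γ = -44/61. Decomposition: (4/61)/(z - 11) - ((4/61)z + 44/61)/(z² + 1). Integrate: linear → ln, quadratic → (1/2)ln + arctan: (4/61) ln|(z - 11)| - (2/61) ln(z² + 1) - (44/61) arctan(z) + C


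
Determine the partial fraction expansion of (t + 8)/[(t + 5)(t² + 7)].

At t=-5: α = (1·(-5) + 8)/((-5)² + 7) = 3/32. β = -α = -3/32, γ = 1 - (-5)·α = 47/32
Result: (3/32)/(t + 5) - ((3/32)t - 47/32)/(t² + 7)


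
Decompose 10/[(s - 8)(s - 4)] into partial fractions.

10/(s - 8)(s - 4) = α/(s - 8) + β/(s - 4). α = 10/(8 - 4) = 5/2, β = 10/(4 - 8) = -5/2
Result: (5/2)/(s - 8) - (5/2)/(s - 4)


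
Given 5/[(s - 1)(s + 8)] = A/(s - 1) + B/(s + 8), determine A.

Cover-up at s = 1: A = 5/(1 + 8) = 5/9


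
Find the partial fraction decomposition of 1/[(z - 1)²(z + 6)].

Cover-up at z=-6: C = 1/(-6 - 1)² = 1/49. Cover-up at z=1: B = 1/(1 + 6) = 1/7. Comparing z² coeff: A = -C = -1/49
Result: (-1/49)/(z - 1) + (1/7)/(z - 1)² + (1/49)/(z + 6)


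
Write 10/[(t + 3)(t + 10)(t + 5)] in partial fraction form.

Using cover-up method: P = 5/7, Q = 2/7, R = -1
Result: (5/7)/(t + 3) + (2/7)/(t + 10) - 1/(t + 5)


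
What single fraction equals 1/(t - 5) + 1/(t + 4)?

Common denominator (t - 5)(t + 4). Numerator: 1(t + 4) + 1(t - 5) = (t + 4) + (t - 5) = 2t - 1
Result: (2t - 1)/[(t - 5)(t + 4)]


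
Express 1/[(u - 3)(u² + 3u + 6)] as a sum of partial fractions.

Cover-up at u = 3: P = 1/(3² + 3·3 + 6) = 1/24. Then Q = -P = -1/24, R = -P·(3 + 3) = -1/4
Result: (1/24)/(u - 3) - ((1/24)u + 1/4)/(u² + 3u + 6)


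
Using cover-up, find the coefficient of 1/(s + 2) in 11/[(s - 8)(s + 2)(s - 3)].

Cover (s + 2), set s=-2: 11/[(-2 - 8)(-2 - 3)] = 11/50


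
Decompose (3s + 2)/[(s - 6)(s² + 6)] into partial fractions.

At s=6: A = (3·6 + 2)/(6² + 6) = 10/21. B = -A = -10/21, C = 3 - 6·A = 1/7
Result: (10/21)/(s - 6) - ((10/21)s - 1/7)/(s² + 6)


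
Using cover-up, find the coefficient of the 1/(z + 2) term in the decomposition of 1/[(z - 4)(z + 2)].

Cover (z + 2), set z=-2: 1/((z - 4) at z=-2) = 1/(-6) = -1/6


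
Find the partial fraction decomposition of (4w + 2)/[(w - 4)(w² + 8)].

At w=4: A = (4·4 + 2)/(4² + 8) = 3/4. B = -A = -3/4, C = 4 - 4·A = 1
Result: (3/4)/(w - 4) - ((3/4)w - 1)/(w² + 8)


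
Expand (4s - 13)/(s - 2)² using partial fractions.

(4s - 13) = α(s - 2) + β. At s = 2: β = 4·2 - 13 = -5. Coeff of s: α = 4
Result: 4/(s - 2) - 5/(s - 2)²


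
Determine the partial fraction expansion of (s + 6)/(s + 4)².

(s + 6) = P(s + 4) + Q. At s = -4: Q = 1·(-4) + 6 = 2. Coeff of s: P = 1
Result: 1/(s + 4) + 2/(s + 4)²


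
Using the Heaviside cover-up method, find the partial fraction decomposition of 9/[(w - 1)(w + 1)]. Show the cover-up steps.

Cover (w - 1): set w=1, get A = 9/(1 + 1) = 9/2. Cover (w + 1): set w=-1, get B = 9/(-1 - 1) = -9/2.
Result: (9/2)/(w - 1) - (9/2)/(w + 1)


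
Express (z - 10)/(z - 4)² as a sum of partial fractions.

(z - 10) = A(z - 4) + B. At z = 4: B = 1·4 - 10 = -6. Coeff of z: A = 1
Result: 1/(z - 4) - 6/(z - 4)²


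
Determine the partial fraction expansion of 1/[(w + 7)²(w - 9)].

Cover-up at w=9: R = 1/(9 + 7)² = 1/256. Cover-up at w=-7: Q = 1/(-7 - 9) = -1/16. Comparing w² coeff: P = -R = -1/256
Result: (-1/256)/(w + 7) - (1/16)/(w + 7)² + (1/256)/(w - 9)


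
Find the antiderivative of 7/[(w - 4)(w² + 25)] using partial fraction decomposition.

Cover-up at w=4: α = 7/(4²+25) = 7/41. Coeff matching: β = -7/41, γ = -28/41. Decomposition: (7/41)/(w - 4) - ((7/41)w + 28/41)/(w² + 25). Integrate: linear → ln, quadratic → (1/2)ln + arctan: (7/41) ln|(w - 4)| - (7/82) ln(w² + 25) - (28/205) arctan(w/5) + C


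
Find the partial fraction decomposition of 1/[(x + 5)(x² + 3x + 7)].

Cover-up at x = -5: A = 1/((-5)² + 3·(-5) + 7) = 1/17. Then B = -A = -1/17, C = -A·(3 - 5) = 2/17
Result: (1/17)/(x + 5) - ((1/17)x - 2/17)/(x² + 3x + 7)


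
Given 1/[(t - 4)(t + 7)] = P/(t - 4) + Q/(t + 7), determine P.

Cover-up at t = 4: P = 1/(4 + 7) = 1/11


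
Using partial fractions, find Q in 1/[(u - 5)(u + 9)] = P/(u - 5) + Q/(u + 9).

Cover-up at u = -9: Q = 1/(-9 - 5) = -1/14


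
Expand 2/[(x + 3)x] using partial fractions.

2/(x + 3)x = α/(x + 3) + β/x. α = 2/(-3 - 0) = -2/3, β = 2/(0 + 3) = 2/3
Result: (-2/3)/(x + 3) + (2/3)/x


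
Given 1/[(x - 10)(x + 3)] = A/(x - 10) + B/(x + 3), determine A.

Cover-up at x = 10: A = 1/(10 + 3) = 1/13


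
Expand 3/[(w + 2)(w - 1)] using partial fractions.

3/(w + 2)(w - 1) = α/(w + 2) + β/(w - 1). α = 3/(-2 - 1) = -1, β = 3/(1 + 2) = 1
Result: -1/(w + 2) + 1/(w - 1)


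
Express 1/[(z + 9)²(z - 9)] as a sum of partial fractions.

Cover-up at z=9: C = 1/(9 + 9)² = 1/324. Cover-up at z=-9: B = 1/(-9 - 9) = -1/18. Comparing z² coeff: A = -C = -1/324
Result: (-1/324)/(z + 9) - (1/18)/(z + 9)² + (1/324)/(z - 9)


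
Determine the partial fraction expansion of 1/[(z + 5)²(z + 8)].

Cover-up at z=-8: γ = 1/(-8 + 5)² = 1/9. Cover-up at z=-5: β = 1/(-5 + 8) = 1/3. Comparing z² coeff: α = -γ = -1/9
Result: (-1/9)/(z + 5) + (1/3)/(z + 5)² + (1/9)/(z + 8)


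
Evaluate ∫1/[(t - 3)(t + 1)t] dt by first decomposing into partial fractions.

Cover-up: A = 1/12, B = 1/4, C = -1/3. Decomposition: (1/12)/(t - 3) + (1/4)/(t + 1) - (1/3)/t. Integrate each term: (1/12) ln|(t - 3)| + (1/4) ln|(t + 1)| - (1/3) ln|t| + C


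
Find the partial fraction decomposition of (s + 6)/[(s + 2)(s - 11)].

At s=-2: A = (1·(-2) + 6)/(-2 - 11) = -4/13. At s=11: B = (1·11 + 6)/(11 + 2) = 17/13
Result: (-4/13)/(s + 2) + (17/13)/(s - 11)


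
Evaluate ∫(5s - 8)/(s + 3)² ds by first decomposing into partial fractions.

Decompose: α = 5, β = 5·(-3) - 8 = -23, so (5s - 8)/(s + 3)² = 5/(s + 3) - 23/(s + 3)². Integrate: ∫ α/(s + 3) ds = 5 ln|(s + 3)|; ∫ β/(s + 3)² ds = 23/(s + 3). Sum: 5 ln|(s + 3)| + 23/(s + 3) + C


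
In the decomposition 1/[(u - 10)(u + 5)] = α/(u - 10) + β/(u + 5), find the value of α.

Cover-up at u = 10: α = 1/(10 + 5) = 1/15


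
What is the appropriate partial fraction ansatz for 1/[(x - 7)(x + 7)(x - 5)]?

Three distinct linear factors: A/(x - 7) + B/(x + 7) + C/(x - 5)


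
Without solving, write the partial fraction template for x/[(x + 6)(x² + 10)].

Linear + irreducible quadratic: A/(x + 6) + (Bx + C)/(x² + 10)


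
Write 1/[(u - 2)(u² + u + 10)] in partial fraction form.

Cover-up at u = 2: α = 1/(2² + 1·2 + 10) = 1/16. Then β = -α = -1/16, γ = -α·(1 + 2) = -3/16
Result: (1/16)/(u - 2) - ((1/16)u + 3/16)/(u² + u + 10)


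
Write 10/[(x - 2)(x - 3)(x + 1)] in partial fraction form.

Using cover-up method: P = -10/3, Q = 5/2, R = 5/6
Result: (-10/3)/(x - 2) + (5/2)/(x - 3) + (5/6)/(x + 1)


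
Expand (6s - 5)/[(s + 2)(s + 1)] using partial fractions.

At s=-2: α = (6·(-2) - 5)/(-2 + 1) = 17. At s=-1: β = (6·(-1) - 5)/(-1 + 2) = -11
Result: 17/(s + 2) - 11/(s + 1)


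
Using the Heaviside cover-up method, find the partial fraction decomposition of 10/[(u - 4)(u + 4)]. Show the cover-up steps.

Cover (u - 4): set u=4, get α = 10/(4 + 4) = 5/4. Cover (u + 4): set u=-4, get β = 10/(-4 - 4) = -5/4.
Result: (5/4)/(u - 4) - (5/4)/(u + 4)


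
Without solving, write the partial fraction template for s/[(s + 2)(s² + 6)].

Linear + irreducible quadratic: P/(s + 2) + (Qs + R)/(s² + 6)


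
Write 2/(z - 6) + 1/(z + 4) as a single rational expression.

Common denominator (z - 6)(z + 4). Numerator: 2(z + 4) + 1(z - 6) = (2z + 8) + (z - 6) = 3z + 2
Result: (3z + 2)/[(z - 6)(z + 4)]


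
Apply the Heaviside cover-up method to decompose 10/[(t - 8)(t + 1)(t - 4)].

Cover (t - 8), t=8: α = 10/[(8 + 1)(8 - 4)] = 5/18. Cover (t + 1), t=-1: β = 10/[(-1 - 8)(-1 - 4)] = 2/9. Cover (t - 4), t=4: γ = 10/[(4 - 8)(4 + 1)] = -1/2.
Result: (5/18)/(t - 8) + (2/9)/(t + 1) - (1/2)/(t - 4)


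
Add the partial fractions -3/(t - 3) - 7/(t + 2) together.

Common denominator (t - 3)(t + 2). Numerator: -3(t + 2) - 7(t - 3) = (-3t - 6) - (7t - 21) = -10t + 15
Result: (-10t + 15)/[(t - 3)(t + 2)]


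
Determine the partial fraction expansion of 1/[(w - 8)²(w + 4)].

Cover-up at w=-4: R = 1/(-4 - 8)² = 1/144. Cover-up at w=8: Q = 1/(8 + 4) = 1/12. Comparing w² coeff: P = -R = -1/144
Result: (-1/144)/(w - 8) + (1/12)/(w - 8)² + (1/144)/(w + 4)


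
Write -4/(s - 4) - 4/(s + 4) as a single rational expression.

Common denominator (s - 4)(s + 4). Numerator: -4(s + 4) - 4(s - 4) = (-4s - 16) - (4s - 16) = -8s
Result: (-8s)/[(s - 4)(s + 4)]


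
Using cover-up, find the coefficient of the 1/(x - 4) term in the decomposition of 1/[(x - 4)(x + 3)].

Cover (x - 4), set x=4: 1/((x + 3) at x=4) = 1/(7) = 1/7


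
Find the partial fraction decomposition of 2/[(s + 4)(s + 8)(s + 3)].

Using cover-up method: A = -1/2, B = 1/10, C = 2/5
Result: (-1/2)/(s + 4) + (1/10)/(s + 8) + (2/5)/(s + 3)


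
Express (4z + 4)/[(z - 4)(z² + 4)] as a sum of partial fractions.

At z=4: α = (4·4 + 4)/(4² + 4) = 1. β = -α = -1, γ = 4 - 4·α = 0
Result: 1/(z - 4) - (z)/(z² + 4)


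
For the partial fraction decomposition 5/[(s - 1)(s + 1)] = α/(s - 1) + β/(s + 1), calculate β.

Cover-up at s = -1: β = 5/(-1 - 1) = -5/2


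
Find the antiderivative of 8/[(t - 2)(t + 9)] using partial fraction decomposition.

Decompose: 8/[(t - 2)(t + 9)] = (8/11)/(t - 2) - (8/11)/(t + 9). Integrate each term: (8/11) ln|(t - 2)| - (8/11) ln|(t + 9)| + C


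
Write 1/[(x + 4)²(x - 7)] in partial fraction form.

Cover-up at x=7: γ = 1/(7 + 4)² = 1/121. Cover-up at x=-4: β = 1/(-4 - 7) = -1/11. Comparing x² coeff: α = -γ = -1/121
Result: (-1/121)/(x + 4) - (1/11)/(x + 4)² + (1/121)/(x - 7)


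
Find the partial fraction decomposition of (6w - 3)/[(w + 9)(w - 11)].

At w=-9: A = (6·(-9) - 3)/(-9 - 11) = 57/20. At w=11: B = (6·11 - 3)/(11 + 9) = 63/20
Result: (57/20)/(w + 9) + (63/20)/(w - 11)


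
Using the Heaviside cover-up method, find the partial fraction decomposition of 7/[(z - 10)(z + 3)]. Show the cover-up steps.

Cover (z - 10): set z=10, get P = 7/(10 + 3) = 7/13. Cover (z + 3): set z=-3, get Q = 7/(-3 - 10) = -7/13.
Result: (7/13)/(z - 10) - (7/13)/(z + 3)


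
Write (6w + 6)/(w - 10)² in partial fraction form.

(6w + 6) = P(w - 10) + Q. At w = 10: Q = 6·10 + 6 = 66. Coeff of w: P = 6
Result: 6/(w - 10) + 66/(w - 10)²


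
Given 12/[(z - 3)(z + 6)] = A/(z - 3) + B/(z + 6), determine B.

Cover-up at z = -6: B = 12/(-6 - 3) = -12/9 = -4/3


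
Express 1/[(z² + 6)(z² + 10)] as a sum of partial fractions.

Coefficient matching gives A = C = 0, B = 1/(10-6) = 1/4, D = -B = -1/4
Result: (1/4)/(z² + 6) - (1/4)/(z² + 10)


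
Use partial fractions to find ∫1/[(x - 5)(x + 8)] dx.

Decompose: 1/[(x - 5)(x + 8)] = (1/13)/(x - 5) - (1/13)/(x + 8). Integrate each term: (1/13) ln|(x - 5)| - (1/13) ln|(x + 8)| + C


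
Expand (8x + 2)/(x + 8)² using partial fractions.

(8x + 2) = α(x + 8) + β. At x = -8: β = 8·(-8) + 2 = -62. Coeff of x: α = 8
Result: 8/(x + 8) - 62/(x + 8)²


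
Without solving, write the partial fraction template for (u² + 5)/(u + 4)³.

Repeated linear factor (power 3): α/(u + 4) + β/(u + 4)² + γ/(u + 4)³


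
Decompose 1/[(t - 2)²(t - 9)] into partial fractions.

Cover-up at t=9: R = 1/(9 - 2)² = 1/49. Cover-up at t=2: Q = 1/(2 - 9) = -1/7. Comparing t² coeff: P = -R = -1/49
Result: (-1/49)/(t - 2) - (1/7)/(t - 2)² + (1/49)/(t - 9)


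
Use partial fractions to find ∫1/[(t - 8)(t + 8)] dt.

Decompose: 1/[(t - 8)(t + 8)] = (1/16)/(t - 8) - (1/16)/(t + 8). Integrate each term: (1/16) ln|(t - 8)| - (1/16) ln|(t + 8)| + C


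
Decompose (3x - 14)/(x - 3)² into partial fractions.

(3x - 14) = A(x - 3) + B. At x = 3: B = 3·3 - 14 = -5. Coeff of x: A = 3
Result: 3/(x - 3) - 5/(x - 3)²


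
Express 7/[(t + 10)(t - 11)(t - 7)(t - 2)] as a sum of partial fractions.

Using Heaviside cover-up: (-1/612)/(t + 10) + (1/108)/(t - 11) - (7/340)/(t - 7) + (7/540)/(t - 2)


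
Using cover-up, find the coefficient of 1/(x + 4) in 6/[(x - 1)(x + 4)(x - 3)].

Cover (x + 4), set x=-4: 6/[(-4 - 1)(-4 - 3)] = 6/35


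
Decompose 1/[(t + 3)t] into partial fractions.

1/(t + 3)t = α/(t + 3) + β/t. α = 1/(-3 - 0) = -1/3, β = 1/(0 + 3) = 1/3
Result: (-1/3)/(t + 3) + (1/3)/t
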